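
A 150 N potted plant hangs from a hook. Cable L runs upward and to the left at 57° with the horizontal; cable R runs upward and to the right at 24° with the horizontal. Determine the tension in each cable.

ΣF_x = 0: −T_L·cos57° + T_R·cos24° = 0 → T_R = 0.596182·T_L.
ΣF_y = 0: T_L·sin57° + T_R·sin24° = 150.
Substitute: T_L·(0.838671 + 0.596182·0.406737) = 150 → T_L = 138.74 ≈ 138.7 N.
Then T_R = 0.596182 × 138.74 = 82.71 N.

T_L = 138.7 N, T_R = 82.71 N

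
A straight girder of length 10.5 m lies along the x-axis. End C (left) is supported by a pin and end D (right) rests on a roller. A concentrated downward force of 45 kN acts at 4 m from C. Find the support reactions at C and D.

C_x = 0, C_y = 27.86 kN, D_y = 17.14 kN

Moments about C: D_y·10.5 − 45·4 = 0 → D_y = 180/10.5 = 17.1429 ≈ 17.14 kN.
ΣF_y = 0: C_y + 17.1429 − 45 = 0 → C_y = 27.86 kN.
ΣF_x = 0: no horizontal applied forces, so C_x = 0.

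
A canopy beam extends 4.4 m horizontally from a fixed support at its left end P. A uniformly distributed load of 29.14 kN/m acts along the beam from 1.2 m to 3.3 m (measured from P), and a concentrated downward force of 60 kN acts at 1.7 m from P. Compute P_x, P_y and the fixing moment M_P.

Resultant of the distributed load: 29.14 × 2.1 = 61.194 kN at 2.25 m from P.
ΣF_x = 0: P_x = 0.
ΣF_y = 0: P_y − 29.14·2.1 − 60 = 0 → P_y = 121.2 kN.
ΣM about P: M_P − (29.14·2.1)·2.25 − 60·1.7 = 0 → M_P = 239.7 kN·m.

P_x = 0, P_y = 121.2 kN, M_P = 239.7 kN·m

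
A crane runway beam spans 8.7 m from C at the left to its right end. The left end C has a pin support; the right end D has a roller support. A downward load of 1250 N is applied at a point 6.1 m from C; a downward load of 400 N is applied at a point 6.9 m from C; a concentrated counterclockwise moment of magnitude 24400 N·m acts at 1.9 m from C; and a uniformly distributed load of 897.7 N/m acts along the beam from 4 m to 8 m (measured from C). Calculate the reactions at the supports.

Resultant of the distributed load: 897.7 × 4 = 3590.8 N at 6 m from C.
Taking moments about C: D_y·8.7 − 1250·6.1 − 400·6.9 + 24400 − (897.7·4)·6 = 0 → D_y = 7529.8/8.7 = 865.494 ≈ 865.5 N.
ΣF_y = 0: C_y + 865.494 − 1250 − 400 − 897.7·4 = 0 → C_y = 4375 N.
ΣF_x = 0: no horizontal applied forces, so C_x = 0.

C_x = 0, C_y = 4375 N, D_y = 865.5 N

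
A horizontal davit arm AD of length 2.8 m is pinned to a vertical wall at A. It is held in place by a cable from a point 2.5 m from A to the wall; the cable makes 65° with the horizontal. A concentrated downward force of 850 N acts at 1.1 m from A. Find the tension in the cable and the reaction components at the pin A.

T = 412.7 N, A_x = 174.4 N, A_y = 476.0 N

ΣM about A: T·sin65°·2.5 − 850·1.1 = 0 → T = 935/(2.5·0.906308) = 412.663 ≈ 412.7 N.
ΣF_x = 0: A_x − T·cos65° = 0 → A_x = 412.663 × 0.422618 = 174.4 N.
ΣF_y = 0: A_y + T·sin65° − 850 = 0 → A_y = 850 − 412.663 × 0.906308 = 476.0 N.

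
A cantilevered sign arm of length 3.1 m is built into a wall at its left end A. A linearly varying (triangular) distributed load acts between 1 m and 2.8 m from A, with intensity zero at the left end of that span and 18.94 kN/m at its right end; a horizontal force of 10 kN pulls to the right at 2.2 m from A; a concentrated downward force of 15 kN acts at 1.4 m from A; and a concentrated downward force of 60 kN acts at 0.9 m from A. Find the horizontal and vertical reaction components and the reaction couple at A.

Resultant of the triangular load: ½ × 18.94 × 1.8 = 17.046 kN, acting at 2.2 m from A (one-third of the span from the peak).
ΣF_x = 0: A_x + 10 = 0 → A_x = -10.00 kN.
ΣF_y = 0: A_y − ½·18.94·1.8 − 15 − 60 = 0 → A_y = 92.05 kN.
ΣM about A: M_A − (½·18.94·1.8)·2.2 − 15·1.4 − 60·0.9 = 0 → M_A = 112.5 kN·m.

A_x = -10.00 kN, A_y = 92.05 kN, M_A = 112.5 kN·m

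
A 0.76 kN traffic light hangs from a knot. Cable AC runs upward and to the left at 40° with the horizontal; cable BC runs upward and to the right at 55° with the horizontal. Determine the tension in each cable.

ΣF_x = 0: −T_AC·cos40° + T_BC·cos55° = 0 → T_BC = 1.33556·T_AC.
ΣF_y = 0: T_AC·sin40° + T_BC·sin55° = 0.76.
Substitute: T_AC·(0.642788 + 1.33556·0.819152) = 0.76 → T_AC = 0.437583 ≈ 0.4376 kN.
Then T_BC = 1.33556 × 0.437583 = 0.5844 kN.

T_AC = 0.4376 kN, T_BC = 0.5844 kN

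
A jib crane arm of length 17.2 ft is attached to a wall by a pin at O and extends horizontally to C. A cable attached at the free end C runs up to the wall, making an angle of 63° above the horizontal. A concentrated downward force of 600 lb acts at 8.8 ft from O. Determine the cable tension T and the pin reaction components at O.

T = 344.5 lb, O_x = 156.4 lb, O_y = 293.0 lb

ΣM about O: T·sin63°·17.2 − 600·8.8 = 0 → T = 5280/(17.2·0.891007) = 344.528 ≈ 344.5 lb.
ΣF_x = 0: O_x − T·cos63° = 0 → O_x = 344.528 × 0.45399 = 156.4 lb.
ΣF_y = 0: O_y + T·sin63° − 600 = 0 → O_y = 600 − 344.528 × 0.891007 = 293.0 lb.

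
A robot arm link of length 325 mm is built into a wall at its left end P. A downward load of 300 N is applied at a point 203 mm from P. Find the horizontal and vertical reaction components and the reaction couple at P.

ΣF_x = 0: P_x = 0.
ΣF_y = 0: P_y − 300 = 0 → P_y = 300.0 N.
ΣM about P: M_P − 300·203 = 0 → M_P = 60900 N·mm.

P_x = 0, P_y = 300.0 N, M_P = 60900 N·mm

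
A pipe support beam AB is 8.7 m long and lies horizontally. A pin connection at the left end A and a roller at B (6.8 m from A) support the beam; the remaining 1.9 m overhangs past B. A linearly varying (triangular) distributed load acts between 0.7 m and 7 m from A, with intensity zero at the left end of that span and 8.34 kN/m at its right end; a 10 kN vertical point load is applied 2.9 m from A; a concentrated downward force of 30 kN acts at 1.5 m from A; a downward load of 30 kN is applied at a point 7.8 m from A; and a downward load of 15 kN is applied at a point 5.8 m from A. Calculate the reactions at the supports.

Resultant of the triangular load: ½ × 8.34 × 6.3 = 26.271 kN, acting at 4.9 m from A (one-third of the span from the peak).
ΣM about A: B_y·6.8 − (½·8.34·6.3)·4.9 − 10·2.9 − 30·1.5 − 30·7.8 − 15·5.8 = 0 → B_y = 523.7279/6.8 = 77.0188 ≈ 77.02 kN.
ΣF_y = 0: A_y + 77.0188 − ½·8.34·6.3 − 10 − 30 − 30 − 15 = 0 → A_y = 34.25 kN.
ΣF_x = 0: no horizontal applied forces, so A_x = 0.

A_x = 0, A_y = 34.25 kN, B_y = 77.02 kN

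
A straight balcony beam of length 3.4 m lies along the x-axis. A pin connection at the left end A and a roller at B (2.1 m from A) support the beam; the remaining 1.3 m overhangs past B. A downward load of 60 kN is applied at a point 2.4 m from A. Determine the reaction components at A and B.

Taking moments about A: B_y·2.1 − 60·2.4 = 0 → B_y = 144/2.1 = 68.5714 ≈ 68.57 kN.
ΣF_y = 0: A_y + 68.5714 − 60 = 0 → A_y = -8.571 kN.
ΣF_x = 0: no horizontal applied forces, so A_x = 0.

A_x = 0, A_y = -8.571 kN, B_y = 68.57 kN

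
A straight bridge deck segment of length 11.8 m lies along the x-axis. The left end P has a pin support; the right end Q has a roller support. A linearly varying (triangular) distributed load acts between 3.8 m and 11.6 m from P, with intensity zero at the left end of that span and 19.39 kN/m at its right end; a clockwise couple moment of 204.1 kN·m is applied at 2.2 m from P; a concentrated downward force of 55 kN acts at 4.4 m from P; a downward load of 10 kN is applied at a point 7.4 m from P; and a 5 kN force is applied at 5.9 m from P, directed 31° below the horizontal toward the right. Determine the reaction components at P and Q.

P_x = -4.286 kN, P_y = 40.16 kN, Q_y = 103.0 kN

Resultant of the triangular load: ½ × 19.39 × 7.8 = 75.621 kN, acting at 9 m from P (one-third of the span from the peak).
Taking moments about P: Q_y·11.8 − (½·19.39·7.8)·9 − 204.1 − 55·4.4 − 10·7.4 − 5·sin31°·5.9 = 0 → Q_y = 1215.88/11.8 = 103.041 ≈ 103.0 kN.
ΣF_y = 0: P_y + 103.041 − ½·19.39·7.8 − 55 − 10 − 5·sin31° = 0 → P_y = 40.16 kN.
ΣF_x = 0: P_x + 5·cos31° = 0 → P_x = -4.286 kN.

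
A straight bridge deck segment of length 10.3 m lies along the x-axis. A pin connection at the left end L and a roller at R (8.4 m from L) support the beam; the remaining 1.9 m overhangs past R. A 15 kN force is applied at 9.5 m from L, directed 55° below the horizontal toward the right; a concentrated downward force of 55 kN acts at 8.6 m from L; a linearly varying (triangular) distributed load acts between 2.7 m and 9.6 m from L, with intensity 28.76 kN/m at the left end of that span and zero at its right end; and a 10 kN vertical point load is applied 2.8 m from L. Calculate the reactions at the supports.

Resultant of the triangular load: ½ × 28.76 × 6.9 = 99.222 kN, acting at 5 m from L (one-third of the span from the peak).
Moments about L: R_y·8.4 − 15·sin55°·9.5 − 55·8.6 − (½·28.76·6.9)·5 − 10·2.8 = 0 → R_y = 1113.84/8.4 = 132.6 kN.
ΣF_y = 0: L_y + 132.6 − 15·sin55° − 55 − ½·28.76·6.9 − 10 = 0 → L_y = 43.91 kN.
ΣF_x = 0: L_x + 15·cos55° = 0 → L_x = -8.604 kN.

L_x = -8.604 kN, L_y = 43.91 kN, R_y = 132.6 kN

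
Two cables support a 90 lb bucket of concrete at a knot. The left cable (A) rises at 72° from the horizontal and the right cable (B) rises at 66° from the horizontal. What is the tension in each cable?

T_A = 54.71 lb, T_B = 41.56 lb

ΣF_x = 0: −T_A·cos72° + T_B·cos66° = 0 → T_B = 0.759747·T_A.
ΣF_y = 0: T_A·sin72° + T_B·sin66° = 90.
Substitute: T_A·(0.951057 + 0.759747·0.913545) = 90 → T_A = 54.7073 ≈ 54.71 lb.
Then T_B = 0.759747 × 54.7073 = 41.56 lb.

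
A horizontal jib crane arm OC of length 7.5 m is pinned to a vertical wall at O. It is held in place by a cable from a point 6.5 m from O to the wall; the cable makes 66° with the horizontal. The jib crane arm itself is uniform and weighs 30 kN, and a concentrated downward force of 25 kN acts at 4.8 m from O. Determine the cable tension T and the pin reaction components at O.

T = 39.15 kN, O_x = 15.93 kN, O_y = 19.23 kN

ΣM about O: T·sin66°·6.5 − 30·3.75 − 25·4.8 = 0 → T = 232.5/(6.5·0.913545) = 39.1543 ≈ 39.15 kN.
ΣF_x = 0: O_x − T·cos66° = 0 → O_x = 39.1543 × 0.406737 = 15.93 kN.
ΣF_y = 0: O_y + T·sin66° − 30 − 25 = 0 → O_y = 55 − 39.1543 × 0.913545 = 19.23 kN.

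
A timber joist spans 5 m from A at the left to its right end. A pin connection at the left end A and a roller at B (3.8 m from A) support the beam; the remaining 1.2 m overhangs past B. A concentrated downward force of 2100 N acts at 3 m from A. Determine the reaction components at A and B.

A_x = 0, A_y = 442.1 N, B_y = 1658 N

ΣM about A: B_y·3.8 − 2100·3 = 0 → B_y = 6300/3.8 = 1657.89 ≈ 1658 N.
ΣF_y = 0: A_y + 1657.89 − 2100 = 0 → A_y = 442.1 N.
ΣF_x = 0: no horizontal applied forces, so A_x = 0.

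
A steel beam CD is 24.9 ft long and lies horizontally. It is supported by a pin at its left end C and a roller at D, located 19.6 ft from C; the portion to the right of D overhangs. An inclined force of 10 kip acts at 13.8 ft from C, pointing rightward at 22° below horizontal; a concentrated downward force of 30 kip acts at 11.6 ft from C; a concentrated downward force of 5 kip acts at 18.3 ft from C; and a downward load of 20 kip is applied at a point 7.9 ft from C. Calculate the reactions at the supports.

C_x = -9.272 kip, C_y = 25.62 kip, D_y = 33.12 kip

ΣM about C: D_y·19.6 − 10·sin22°·13.8 − 30·11.6 − 5·18.3 − 20·7.9 = 0 → D_y = 649.196/19.6 = 33.1222 ≈ 33.12 kip.
ΣF_y = 0: C_y + 33.1222 − 10·sin22° − 30 − 5 − 20 = 0 → C_y = 25.62 kip.
ΣF_x = 0: C_x + 10·cos22° = 0 → C_x = -9.272 kip.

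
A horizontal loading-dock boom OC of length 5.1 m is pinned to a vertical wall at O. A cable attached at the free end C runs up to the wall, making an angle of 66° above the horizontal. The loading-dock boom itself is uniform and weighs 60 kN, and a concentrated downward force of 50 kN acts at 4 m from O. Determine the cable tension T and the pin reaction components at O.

ΣM about O: T·sin66°·5.1 − 60·2.55 − 50·4 = 0 → T = 353/(5.1·0.913545) = 75.766 ≈ 75.77 kN.
ΣF_x = 0: O_x − T·cos66° = 0 → O_x = 75.766 × 0.406737 = 30.82 kN.
ΣF_y = 0: O_y + T·sin66° − 60 − 50 = 0 → O_y = 110 − 75.766 × 0.913545 = 40.78 kN.

T = 75.77 kN, O_x = 30.82 kN, O_y = 40.78 kN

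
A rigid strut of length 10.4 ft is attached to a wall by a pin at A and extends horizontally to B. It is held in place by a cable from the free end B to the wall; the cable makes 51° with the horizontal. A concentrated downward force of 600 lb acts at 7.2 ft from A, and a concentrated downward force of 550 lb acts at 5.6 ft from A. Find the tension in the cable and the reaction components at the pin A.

ΣM about A: T·sin51°·10.4 − 600·7.2 − 550·5.6 = 0 → T = 7400/(10.4·0.777146) = 915.579 ≈ 915.6 lb.
ΣF_x = 0: A_x − T·cos51° = 0 → A_x = 915.579 × 0.62932 = 576.2 lb.
ΣF_y = 0: A_y + T·sin51° − 600 − 550 = 0 → A_y = 1150 − 915.579 × 0.777146 = 438.5 lb.

T = 915.6 lb, A_x = 576.2 lb, A_y = 438.5 lb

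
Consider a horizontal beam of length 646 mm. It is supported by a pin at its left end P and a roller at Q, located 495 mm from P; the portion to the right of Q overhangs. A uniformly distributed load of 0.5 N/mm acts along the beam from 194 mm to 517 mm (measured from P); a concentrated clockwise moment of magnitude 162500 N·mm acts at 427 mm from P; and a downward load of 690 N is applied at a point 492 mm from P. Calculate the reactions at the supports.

Resultant of the distributed load: 0.5 × 323 = 161.5 N at 355.5 mm from P.
Moments about P: Q_y·495 − (0.5·323)·355.5 − 162500 − 690·492 = 0 → Q_y = 559393.25/495 = 1130.09 ≈ 1130 N.
ΣF_y = 0: P_y + 1130.09 − 0.5·323 − 690 = 0 → P_y = -278.6 N.
ΣF_x = 0: no horizontal applied forces, so P_x = 0.

P_x = 0, P_y = -278.6 N, Q_y = 1130 N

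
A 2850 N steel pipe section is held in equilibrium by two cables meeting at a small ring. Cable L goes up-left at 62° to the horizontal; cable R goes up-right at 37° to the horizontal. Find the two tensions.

ΣF_x = 0: −T_L·cos62° + T_R·cos37° = 0 → T_R = 0.587842·T_L.
ΣF_y = 0: T_L·sin62° + T_R·sin37° = 2850.
Substitute: T_L·(0.882948 + 0.587842·0.601815) = 2850 → T_L = 2304.48 ≈ 2304 N.
Then T_R = 0.587842 × 2304.48 = 1355 N.

T_L = 2304 N, T_R = 1355 N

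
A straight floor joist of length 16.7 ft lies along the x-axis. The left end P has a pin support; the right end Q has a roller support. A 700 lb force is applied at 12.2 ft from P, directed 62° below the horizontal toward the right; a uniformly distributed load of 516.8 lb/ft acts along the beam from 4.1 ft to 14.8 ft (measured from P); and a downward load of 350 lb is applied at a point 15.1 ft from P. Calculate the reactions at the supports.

P_x = -328.6 lb, P_y = 2601 lb, Q_y = 3897 lb

Resultant of the distributed load: 516.8 × 10.7 = 5529.76 lb at 9.45 ft from P.
ΣM about P: Q_y·16.7 − 700·sin62°·12.2 − (516.8·10.7)·9.45 − 350·15.1 = 0 → Q_y = 65081.6/16.7 = 3897.1 ≈ 3897 lb.
ΣF_y = 0: P_y + 3897.1 − 700·sin62° − 516.8·10.7 − 350 = 0 → P_y = 2601 lb.
ΣF_x = 0: P_x + 700·cos62° = 0 → P_x = -328.6 lb.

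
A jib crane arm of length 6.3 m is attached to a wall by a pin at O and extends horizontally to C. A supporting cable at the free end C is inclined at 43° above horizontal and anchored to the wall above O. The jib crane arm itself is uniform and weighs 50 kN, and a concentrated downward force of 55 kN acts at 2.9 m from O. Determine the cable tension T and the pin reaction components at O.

ΣM about O: T·sin43°·6.3 − 50·3.15 − 55·2.9 = 0 → T = 317/(6.3·0.681998) = 73.7795 ≈ 73.78 kN.
ΣF_x = 0: O_x − T·cos43° = 0 → O_x = 73.7795 × 0.731354 = 53.96 kN.
ΣF_y = 0: O_y + T·sin43° − 50 − 55 = 0 → O_y = 105 − 73.7795 × 0.681998 = 54.68 kN.

T = 73.78 kN, O_x = 53.96 kN, O_y = 54.68 kN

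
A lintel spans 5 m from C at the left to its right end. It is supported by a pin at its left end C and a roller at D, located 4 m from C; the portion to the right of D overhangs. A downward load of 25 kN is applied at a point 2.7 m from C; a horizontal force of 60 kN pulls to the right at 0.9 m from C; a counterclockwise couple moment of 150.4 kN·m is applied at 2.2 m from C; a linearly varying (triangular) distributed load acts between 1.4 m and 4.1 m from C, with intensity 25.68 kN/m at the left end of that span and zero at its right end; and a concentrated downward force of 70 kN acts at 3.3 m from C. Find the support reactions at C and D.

C_x = -60.00 kN, C_y = 72.71 kN, D_y = 56.96 kN

Resultant of the triangular load: ½ × 25.68 × 2.7 = 34.668 kN, acting at 2.3 m from C (one-third of the span from the peak).
ΣM about C: D_y·4 − 25·2.7 + 150.4 − (½·25.68·2.7)·2.3 − 70·3.3 = 0 → D_y = 227.8364/4 = 56.9591 ≈ 56.96 kN.
ΣF_y = 0: C_y + 56.9591 − 25 − ½·25.68·2.7 − 70 = 0 → C_y = 72.71 kN.
ΣF_x = 0: C_x + 60 = 0 → C_x = -60.00 kN.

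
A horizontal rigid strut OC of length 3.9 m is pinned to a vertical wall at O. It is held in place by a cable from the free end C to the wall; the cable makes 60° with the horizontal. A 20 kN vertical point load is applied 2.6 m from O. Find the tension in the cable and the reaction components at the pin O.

T = 15.40 kN, O_x = 7.698 kN, O_y = 6.667 kN

ΣM about O: T·sin60°·3.9 − 20·2.6 = 0 → T = 52/(3.9·0.866025) = 15.396 ≈ 15.40 kN.
ΣF_x = 0: O_x − T·cos60° = 0 → O_x = 15.396 × 0.5 = 7.698 kN.
ΣF_y = 0: O_y + T·sin60° − 20 = 0 → O_y = 20 − 15.396 × 0.866025 = 6.667 kN.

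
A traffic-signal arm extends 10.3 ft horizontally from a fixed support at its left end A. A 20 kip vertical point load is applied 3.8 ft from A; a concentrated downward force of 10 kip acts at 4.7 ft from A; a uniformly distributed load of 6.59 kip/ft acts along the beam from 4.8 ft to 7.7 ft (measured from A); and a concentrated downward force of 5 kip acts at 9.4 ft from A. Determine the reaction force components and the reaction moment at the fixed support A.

A_x = 0, A_y = 54.11 kip, M_A = 289.4 kip·ft

Resultant of the distributed load: 6.59 × 2.9 = 19.111 kip at 6.25 ft from A.
ΣF_x = 0: A_x = 0.
ΣF_y = 0: A_y − 20 − 10 − 6.59·2.9 − 5 = 0 → A_y = 54.11 kip.
ΣM about A: M_A − 20·3.8 − 10·4.7 − (6.59·2.9)·6.25 − 5·9.4 = 0 → M_A = 289.4 kip·ft.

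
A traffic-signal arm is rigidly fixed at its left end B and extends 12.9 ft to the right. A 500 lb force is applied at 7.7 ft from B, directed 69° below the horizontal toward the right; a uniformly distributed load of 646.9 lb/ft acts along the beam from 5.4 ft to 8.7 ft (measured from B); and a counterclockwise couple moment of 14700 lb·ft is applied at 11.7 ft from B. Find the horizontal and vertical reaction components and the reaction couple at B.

B_x = -179.2 lb, B_y = 2602 lb, M_B = 3944 lb·ft

Resultant of the distributed load: 646.9 × 3.3 = 2134.77 lb at 7.05 ft from B.
ΣF_x = 0: B_x + 500·cos69° = 0 → B_x = -179.2 lb.
ΣF_y = 0: B_y − 500·sin69° − 646.9·3.3 = 0 → B_y = 2602 lb.
ΣM about B: M_B − 500·sin69°·7.7 − (646.9·3.3)·7.05 + 14700 = 0 → M_B = 3944 lb·ft.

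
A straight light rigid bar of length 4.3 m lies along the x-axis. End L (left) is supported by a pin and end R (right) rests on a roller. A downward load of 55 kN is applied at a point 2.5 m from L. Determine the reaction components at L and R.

L_x = 0, L_y = 23.02 kN, R_y = 31.98 kN

Moments about L: R_y·4.3 − 55·2.5 = 0 → R_y = 137.5/4.3 = 31.9767 ≈ 31.98 kN.
ΣF_y = 0: L_y + 31.9767 − 55 = 0 → L_y = 23.02 kN.
ΣF_x = 0: no horizontal applied forces, so L_x = 0.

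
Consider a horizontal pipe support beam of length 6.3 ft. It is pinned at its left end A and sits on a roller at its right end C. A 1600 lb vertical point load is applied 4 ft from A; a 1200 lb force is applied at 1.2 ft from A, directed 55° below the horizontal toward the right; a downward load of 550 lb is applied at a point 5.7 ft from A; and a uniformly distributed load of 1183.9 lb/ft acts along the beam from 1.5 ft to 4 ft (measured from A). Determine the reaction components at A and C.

A_x = -688.3 lb, A_y = 3100 lb, C_y = 2993 lb

Resultant of the distributed load: 1183.9 × 2.5 = 2959.75 lb at 2.75 ft from A.
ΣM about A: C_y·6.3 − 1600·4 − 1200·sin55°·1.2 − 550·5.7 − (1183.9·2.5)·2.75 = 0 → C_y = 18853.9/6.3 = 2992.68 ≈ 2993 lb.
ΣF_y = 0: A_y + 2992.68 − 1600 − 1200·sin55° − 550 − 1183.9·2.5 = 0 → A_y = 3100 lb.
ΣF_x = 0: A_x + 1200·cos55° = 0 → A_x = -688.3 lb.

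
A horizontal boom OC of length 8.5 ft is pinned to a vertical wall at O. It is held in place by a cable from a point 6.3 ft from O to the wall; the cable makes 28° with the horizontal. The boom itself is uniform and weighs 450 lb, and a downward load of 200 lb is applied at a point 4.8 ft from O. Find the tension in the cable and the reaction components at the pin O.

ΣM about O: T·sin28°·6.3 − 450·4.25 − 200·4.8 = 0 → T = 2872.5/(6.3·0.469472) = 971.203 ≈ 971.2 lb.
ΣF_x = 0: O_x − T·cos28° = 0 → O_x = 971.203 × 0.882948 = 857.5 lb.
ΣF_y = 0: O_y + T·sin28° − 450 − 200 = 0 → O_y = 650 − 971.203 × 0.469472 = 194.0 lb.

T = 971.2 lb, O_x = 857.5 lb, O_y = 194.0 lb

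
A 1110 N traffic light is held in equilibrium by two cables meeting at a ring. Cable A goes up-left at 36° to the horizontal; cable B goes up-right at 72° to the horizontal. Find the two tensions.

ΣF_x = 0: −T_A·cos36° + T_B·cos72° = 0 → T_B = 2.61803·T_A.
ΣF_y = 0: T_A·sin36° + T_B·sin72° = 1110.
Substitute: T_A·(0.587785 + 2.61803·0.951057) = 1110 → T_A = 360.661 ≈ 360.7 N.
Then T_B = 2.61803 × 360.661 = 944.2 N.

T_A = 360.7 N, T_B = 944.2 N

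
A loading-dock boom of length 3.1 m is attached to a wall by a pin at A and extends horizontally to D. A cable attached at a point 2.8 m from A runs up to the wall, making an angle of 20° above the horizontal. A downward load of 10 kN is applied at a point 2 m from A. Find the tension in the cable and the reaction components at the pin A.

ΣM about A: T·sin20°·2.8 − 10·2 = 0 → T = 20/(2.8·0.34202) = 20.8843 ≈ 20.88 kN.
ΣF_x = 0: A_x − T·cos20° = 0 → A_x = 20.8843 × 0.939693 = 19.62 kN.
ΣF_y = 0: A_y + T·sin20° − 10 = 0 → A_y = 10 − 20.8843 × 0.34202 = 2.857 kN.

T = 20.88 kN, A_x = 19.62 kN, A_y = 2.857 kN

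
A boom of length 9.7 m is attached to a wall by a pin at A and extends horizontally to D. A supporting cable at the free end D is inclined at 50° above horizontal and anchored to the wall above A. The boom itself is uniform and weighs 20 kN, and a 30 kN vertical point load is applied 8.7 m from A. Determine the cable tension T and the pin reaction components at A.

ΣM about A: T·sin50°·9.7 − 20·4.85 − 30·8.7 = 0 → T = 358/(9.7·0.766044) = 48.179 ≈ 48.18 kN.
ΣF_x = 0: A_x − T·cos50° = 0 → A_x = 48.179 × 0.642788 = 30.97 kN.
ΣF_y = 0: A_y + T·sin50° − 20 − 30 = 0 → A_y = 50 − 48.179 × 0.766044 = 13.09 kN.

T = 48.18 kN, A_x = 30.97 kN, A_y = 13.09 kN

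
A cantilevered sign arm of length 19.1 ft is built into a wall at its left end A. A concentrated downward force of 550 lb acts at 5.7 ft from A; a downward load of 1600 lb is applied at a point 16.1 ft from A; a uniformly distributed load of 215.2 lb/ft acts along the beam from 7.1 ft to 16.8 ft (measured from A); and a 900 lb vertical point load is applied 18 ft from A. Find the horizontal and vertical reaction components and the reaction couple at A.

Resultant of the distributed load: 215.2 × 9.7 = 2087.44 lb at 11.95 ft from A.
ΣF_x = 0: A_x = 0.
ΣF_y = 0: A_y − 550 − 1600 − 215.2·9.7 − 900 = 0 → A_y = 5137 lb.
ΣM about A: M_A − 550·5.7 − 1600·16.1 − (215.2·9.7)·11.95 − 900·18 = 0 → M_A = 70040 lb·ft.

A_x = 0, A_y = 5137 lb, M_A = 70040 lb·ft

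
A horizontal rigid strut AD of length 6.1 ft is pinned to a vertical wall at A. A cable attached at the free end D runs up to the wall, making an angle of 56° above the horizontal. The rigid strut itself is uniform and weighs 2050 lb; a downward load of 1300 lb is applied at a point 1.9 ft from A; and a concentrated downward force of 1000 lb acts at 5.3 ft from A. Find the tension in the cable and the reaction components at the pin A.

T = 2773 lb, A_x = 1551 lb, A_y = 2051 lb

ΣM about A: T·sin56°·6.1 − 2050·3.05 − 1300·1.9 − 1000·5.3 = 0 → T = 14022.5/(6.1·0.829038) = 2772.82 ≈ 2773 lb.
ΣF_x = 0: A_x − T·cos56° = 0 → A_x = 2772.82 × 0.559193 = 1551 lb.
ΣF_y = 0: A_y + T·sin56° − 2050 − 1300 − 1000 = 0 → A_y = 4350 − 2772.82 × 0.829038 = 2051 lb.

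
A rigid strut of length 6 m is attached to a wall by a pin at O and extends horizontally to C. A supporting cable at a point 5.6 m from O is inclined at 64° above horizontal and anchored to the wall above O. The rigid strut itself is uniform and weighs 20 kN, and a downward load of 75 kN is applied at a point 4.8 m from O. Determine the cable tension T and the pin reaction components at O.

T = 83.45 kN, O_x = 36.58 kN, O_y = 20.00 kN

ΣM about O: T·sin64°·5.6 − 20·3 − 75·4.8 = 0 → T = 420/(5.6·0.898794) = 83.4451 ≈ 83.45 kN.
ΣF_x = 0: O_x − T·cos64° = 0 → O_x = 83.4451 × 0.438371 = 36.58 kN.
ΣF_y = 0: O_y + T·sin64° − 20 − 75 = 0 → O_y = 95 − 83.4451 × 0.898794 = 20.00 kN.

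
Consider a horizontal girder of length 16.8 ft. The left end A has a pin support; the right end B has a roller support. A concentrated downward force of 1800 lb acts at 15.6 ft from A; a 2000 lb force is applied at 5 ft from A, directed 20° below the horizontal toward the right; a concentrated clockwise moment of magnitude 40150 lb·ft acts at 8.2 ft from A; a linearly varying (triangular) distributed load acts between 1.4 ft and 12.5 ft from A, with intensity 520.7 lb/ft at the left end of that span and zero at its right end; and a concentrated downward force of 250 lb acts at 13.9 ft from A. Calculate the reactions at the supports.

Resultant of the triangular load: ½ × 520.7 × 11.1 = 2889.885 lb, acting at 5.1 ft from A (one-third of the span from the peak).
Taking moments about A: B_y·16.8 − 1800·15.6 − 2000·sin20°·5 − 40150 − (½·520.7·11.1)·5.1 − 250·13.9 = 0 → B_y = 89863.6/16.8 = 5349.02 ≈ 5349 lb.
ΣF_y = 0: A_y + 5349.02 − 1800 − 2000·sin20° − ½·520.7·11.1 − 250 = 0 → A_y = 274.9 lb.
ΣF_x = 0: A_x + 2000·cos20° = 0 → A_x = -1879 lb.

A_x = -1879 lb, A_y = 274.9 lb, B_y = 5349 lb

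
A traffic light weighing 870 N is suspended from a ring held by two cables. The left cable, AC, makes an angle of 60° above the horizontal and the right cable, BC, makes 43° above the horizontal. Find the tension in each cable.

T_AC = 653.0 N, T_BC = 446.4 N

ΣF_x = 0: −T_AC·cos60° + T_BC·cos43° = 0 → T_BC = 0.683664·T_AC.
ΣF_y = 0: T_AC·sin60° + T_BC·sin43° = 870.
Substitute: T_AC·(0.866025 + 0.683664·0.681998) = 870 → T_AC = 653.015 ≈ 653.0 N.
Then T_BC = 0.683664 × 653.015 = 446.4 N.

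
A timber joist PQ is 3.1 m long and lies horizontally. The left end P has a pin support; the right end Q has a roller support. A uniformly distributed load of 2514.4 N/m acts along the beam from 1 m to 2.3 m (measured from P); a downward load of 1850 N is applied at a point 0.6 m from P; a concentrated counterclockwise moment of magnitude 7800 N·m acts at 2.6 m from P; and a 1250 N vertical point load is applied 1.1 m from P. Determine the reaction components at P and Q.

P_x = 0, P_y = 6343 N, Q_y = 25.29 N

Resultant of the distributed load: 2514.4 × 1.3 = 3268.72 N at 1.65 m from P.
Taking moments about P: Q_y·3.1 − (2514.4·1.3)·1.65 − 1850·0.6 + 7800 − 1250·1.1 = 0 → Q_y = 78.388/3.1 = 25.2865 ≈ 25.29 N.
ΣF_y = 0: P_y + 25.2865 − 2514.4·1.3 − 1850 − 1250 = 0 → P_y = 6343 N.
ΣF_x = 0: no horizontal applied forces, so P_x = 0.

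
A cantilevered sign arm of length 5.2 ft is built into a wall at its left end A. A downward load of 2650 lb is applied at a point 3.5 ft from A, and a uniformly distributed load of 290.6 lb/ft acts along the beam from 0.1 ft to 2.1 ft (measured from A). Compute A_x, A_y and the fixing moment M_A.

Resultant of the distributed load: 290.6 × 2 = 581.2 lb at 1.1 ft from A.
ΣF_x = 0: A_x = 0.
ΣF_y = 0: A_y − 2650 − 290.6·2 = 0 → A_y = 3231 lb.
ΣM about A: M_A − 2650·3.5 − (290.6·2)·1.1 = 0 → M_A = 9914 lb·ft.

A_x = 0, A_y = 3231 lb, M_A = 9914 lb·ft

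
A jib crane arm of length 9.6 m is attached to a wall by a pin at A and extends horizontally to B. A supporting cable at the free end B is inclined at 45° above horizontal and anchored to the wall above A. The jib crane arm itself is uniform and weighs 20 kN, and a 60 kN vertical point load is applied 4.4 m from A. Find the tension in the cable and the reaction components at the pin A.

T = 53.03 kN, A_x = 37.50 kN, A_y = 42.50 kN

ΣM about A: T·sin45°·9.6 − 20·4.8 − 60·4.4 = 0 → T = 360/(9.6·0.707107) = 53.033 ≈ 53.03 kN.
ΣF_x = 0: A_x − T·cos45° = 0 → A_x = 53.033 × 0.707107 = 37.50 kN.
ΣF_y = 0: A_y + T·sin45° − 20 − 60 = 0 → A_y = 80 − 53.033 × 0.707107 = 42.50 kN.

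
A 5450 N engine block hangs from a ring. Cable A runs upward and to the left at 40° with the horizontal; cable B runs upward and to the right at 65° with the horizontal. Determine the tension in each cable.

T_A = 2385 N, T_B = 4322 N

ΣF_x = 0: −T_A·cos40° + T_B·cos65° = 0 → T_B = 1.81262·T_A.
ΣF_y = 0: T_A·sin40° + T_B·sin65° = 5450.
Substitute: T_A·(0.642788 + 1.81262·0.906308) = 5450 → T_A = 2384.52 ≈ 2385 N.
Then T_B = 1.81262 × 2384.52 = 4322 N.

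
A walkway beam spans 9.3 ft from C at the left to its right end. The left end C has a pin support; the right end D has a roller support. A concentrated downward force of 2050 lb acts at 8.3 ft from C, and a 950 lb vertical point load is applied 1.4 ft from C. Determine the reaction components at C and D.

ΣM about C: D_y·9.3 − 2050·8.3 − 950·1.4 = 0 → D_y = 18345/9.3 = 1972.58 ≈ 1973 lb.
ΣF_y = 0: C_y + 1972.58 − 2050 − 950 = 0 → C_y = 1027 lb.
ΣF_x = 0: no horizontal applied forces, so C_x = 0.

C_x = 0, C_y = 1027 lb, D_y = 1973 lb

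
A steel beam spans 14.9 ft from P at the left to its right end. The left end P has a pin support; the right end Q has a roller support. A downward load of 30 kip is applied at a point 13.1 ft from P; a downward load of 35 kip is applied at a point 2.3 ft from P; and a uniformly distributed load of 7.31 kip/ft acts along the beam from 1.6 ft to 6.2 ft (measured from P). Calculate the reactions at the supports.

P_x = 0, P_y = 58.05 kip, Q_y = 40.58 kip

Resultant of the distributed load: 7.31 × 4.6 = 33.626 kip at 3.9 ft from P.
Moments about P: Q_y·14.9 − 30·13.1 − 35·2.3 − (7.31·4.6)·3.9 = 0 → Q_y = 604.6414/14.9 = 40.58 kip.
ΣF_y = 0: P_y + 40.58 − 30 − 35 − 7.31·4.6 = 0 → P_y = 58.05 kip.
ΣF_x = 0: no horizontal applied forces, so P_x = 0.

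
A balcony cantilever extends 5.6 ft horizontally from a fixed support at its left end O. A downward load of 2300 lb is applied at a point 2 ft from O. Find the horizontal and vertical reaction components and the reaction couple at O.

ΣF_x = 0: O_x = 0.
ΣF_y = 0: O_y − 2300 = 0 → O_y = 2300 lb.
ΣM about O: M_O − 2300·2 = 0 → M_O = 4600 lb·ft.

O_x = 0, O_y = 2300 lb, M_O = 4600 lb·ft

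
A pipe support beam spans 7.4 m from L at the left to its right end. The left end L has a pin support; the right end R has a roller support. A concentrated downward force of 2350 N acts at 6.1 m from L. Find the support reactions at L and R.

ΣM about L: R_y·7.4 − 2350·6.1 = 0 → R_y = 14335/7.4 = 1937.16 ≈ 1937 N.
ΣF_y = 0: L_y + 1937.16 − 2350 = 0 → L_y = 412.8 N.
ΣF_x = 0: no horizontal applied forces, so L_x = 0.

L_x = 0, L_y = 412.8 N, R_y = 1937 N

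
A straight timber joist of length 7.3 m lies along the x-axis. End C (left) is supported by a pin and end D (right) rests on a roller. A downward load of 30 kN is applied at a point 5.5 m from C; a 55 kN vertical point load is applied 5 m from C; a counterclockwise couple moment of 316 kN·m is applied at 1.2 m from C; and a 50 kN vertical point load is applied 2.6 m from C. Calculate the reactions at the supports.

Taking moments about C: D_y·7.3 − 30·5.5 − 55·5 + 316 − 50·2.6 = 0 → D_y = 254/7.3 = 34.7945 ≈ 34.79 kN.
ΣF_y = 0: C_y + 34.7945 − 30 − 55 − 50 = 0 → C_y = 100.2 kN.
ΣF_x = 0: no horizontal applied forces, so C_x = 0.

C_x = 0, C_y = 100.2 kN, D_y = 34.79 kN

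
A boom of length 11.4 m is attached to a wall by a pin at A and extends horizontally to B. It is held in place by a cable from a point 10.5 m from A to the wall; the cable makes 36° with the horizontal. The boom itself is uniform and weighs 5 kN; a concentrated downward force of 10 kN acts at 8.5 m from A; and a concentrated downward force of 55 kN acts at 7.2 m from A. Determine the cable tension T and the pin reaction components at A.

T = 82.55 kN, A_x = 66.79 kN, A_y = 21.48 kN

ΣM about A: T·sin36°·10.5 − 5·5.7 − 10·8.5 − 55·7.2 = 0 → T = 509.5/(10.5·0.587785) = 82.5537 ≈ 82.55 kN.
ΣF_x = 0: A_x − T·cos36° = 0 → A_x = 82.5537 × 0.809017 = 66.79 kN.
ΣF_y = 0: A_y + T·sin36° − 5 − 10 − 55 = 0 → A_y = 70 − 82.5537 × 0.587785 = 21.48 kN.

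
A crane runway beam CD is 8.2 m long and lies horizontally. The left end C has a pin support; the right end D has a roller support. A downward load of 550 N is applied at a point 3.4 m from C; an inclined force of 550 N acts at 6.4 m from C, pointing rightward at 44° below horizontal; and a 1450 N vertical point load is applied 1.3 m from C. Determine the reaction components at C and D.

C_x = -395.6 N, C_y = 1626 N, D_y = 756.1 N

Taking moments about C: D_y·8.2 − 550·3.4 − 550·sin44°·6.4 − 1450·1.3 = 0 → D_y = 6200.2/8.2 = 756.122 ≈ 756.1 N.
ΣF_y = 0: C_y + 756.122 − 550 − 550·sin44° − 1450 = 0 → C_y = 1626 N.
ΣF_x = 0: C_x + 550·cos44° = 0 → C_x = -395.6 N.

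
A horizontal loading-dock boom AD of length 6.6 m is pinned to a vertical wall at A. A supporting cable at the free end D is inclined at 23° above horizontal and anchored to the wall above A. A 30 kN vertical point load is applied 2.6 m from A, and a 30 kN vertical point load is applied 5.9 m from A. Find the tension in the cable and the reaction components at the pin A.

ΣM about A: T·sin23°·6.6 − 30·2.6 − 30·5.9 = 0 → T = 255/(6.6·0.390731) = 98.8823 ≈ 98.88 kN.
ΣF_x = 0: A_x − T·cos23° = 0 → A_x = 98.8823 × 0.920505 = 91.02 kN.
ΣF_y = 0: A_y + T·sin23° − 30 − 30 = 0 → A_y = 60 − 98.8823 × 0.390731 = 21.36 kN.

T = 98.88 kN, A_x = 91.02 kN, A_y = 21.36 kN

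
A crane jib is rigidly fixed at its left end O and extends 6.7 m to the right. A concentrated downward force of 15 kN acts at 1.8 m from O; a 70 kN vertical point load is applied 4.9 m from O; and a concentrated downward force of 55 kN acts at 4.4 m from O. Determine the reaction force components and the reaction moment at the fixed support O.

ΣF_x = 0: O_x = 0.
ΣF_y = 0: O_y − 15 − 70 − 55 = 0 → O_y = 140.0 kN.
ΣM about O: M_O − 15·1.8 − 70·4.9 − 55·4.4 = 0 → M_O = 612.0 kN·m.

O_x = 0, O_y = 140.0 kN, M_O = 612.0 kN·m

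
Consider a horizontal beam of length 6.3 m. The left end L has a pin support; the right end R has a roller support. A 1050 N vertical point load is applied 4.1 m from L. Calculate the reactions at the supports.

L_x = 0, L_y = 366.7 N, R_y = 683.3 N

Moments about L: R_y·6.3 − 1050·4.1 = 0 → R_y = 4305/6.3 = 683.333 ≈ 683.3 N.
ΣF_y = 0: L_y + 683.333 − 1050 = 0 → L_y = 366.7 N.
ΣF_x = 0: no horizontal applied forces, so L_x = 0.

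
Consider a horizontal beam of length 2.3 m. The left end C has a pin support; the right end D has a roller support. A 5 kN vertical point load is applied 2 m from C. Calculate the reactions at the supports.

C_x = 0, C_y = 0.6522 kN, D_y = 4.348 kN

ΣM about C: D_y·2.3 − 5·2 = 0 → D_y = 10/2.3 = 4.34783 ≈ 4.348 kN.
ΣF_y = 0: C_y + 4.34783 − 5 = 0 → C_y = 0.6522 kN.
ΣF_x = 0: no horizontal applied forces, so C_x = 0.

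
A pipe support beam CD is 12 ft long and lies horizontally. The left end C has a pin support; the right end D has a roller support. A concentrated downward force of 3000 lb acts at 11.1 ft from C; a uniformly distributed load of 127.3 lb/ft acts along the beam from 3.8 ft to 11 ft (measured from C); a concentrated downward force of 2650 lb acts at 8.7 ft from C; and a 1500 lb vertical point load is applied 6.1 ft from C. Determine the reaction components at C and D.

Resultant of the distributed load: 127.3 × 7.2 = 916.56 lb at 7.4 ft from C.
Taking moments about C: D_y·12 − 3000·11.1 − (127.3·7.2)·7.4 − 2650·8.7 − 1500·6.1 = 0 → D_y = 72287.544/12 = 6023.96 ≈ 6024 lb.
ΣF_y = 0: C_y + 6023.96 − 3000 − 127.3·7.2 − 2650 − 1500 = 0 → C_y = 2043 lb.
ΣF_x = 0: no horizontal applied forces, so C_x = 0.

C_x = 0, C_y = 2043 lb, D_y = 6024 lb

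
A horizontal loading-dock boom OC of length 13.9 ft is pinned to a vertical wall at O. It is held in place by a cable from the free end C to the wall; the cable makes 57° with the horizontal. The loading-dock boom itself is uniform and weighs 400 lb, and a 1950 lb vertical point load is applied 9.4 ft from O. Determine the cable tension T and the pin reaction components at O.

T = 1811 lb, O_x = 986.3 lb, O_y = 831.3 lb

ΣM about O: T·sin57°·13.9 − 400·6.95 − 1950·9.4 = 0 → T = 21110/(13.9·0.838671) = 1810.85 ≈ 1811 lb.
ΣF_x = 0: O_x − T·cos57° = 0 → O_x = 1810.85 × 0.544639 = 986.3 lb.
ΣF_y = 0: O_y + T·sin57° − 400 − 1950 = 0 → O_y = 2350 − 1810.85 × 0.838671 = 831.3 lb.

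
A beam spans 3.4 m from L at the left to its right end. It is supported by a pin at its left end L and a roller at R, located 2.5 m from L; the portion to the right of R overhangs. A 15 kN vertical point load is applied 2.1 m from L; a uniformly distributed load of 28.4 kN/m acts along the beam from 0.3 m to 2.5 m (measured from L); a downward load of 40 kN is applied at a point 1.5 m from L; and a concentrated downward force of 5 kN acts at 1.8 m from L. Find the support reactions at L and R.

Resultant of the distributed load: 28.4 × 2.2 = 62.48 kN at 1.4 m from L.
ΣM about L: R_y·2.5 − 15·2.1 − (28.4·2.2)·1.4 − 40·1.5 − 5·1.8 = 0 → R_y = 187.972/2.5 = 75.1888 ≈ 75.19 kN.
ΣF_y = 0: L_y + 75.1888 − 15 − 28.4·2.2 − 40 − 5 = 0 → L_y = 47.29 kN.
ΣF_x = 0: no horizontal applied forces, so L_x = 0.

L_x = 0, L_y = 47.29 kN, R_y = 75.19 kN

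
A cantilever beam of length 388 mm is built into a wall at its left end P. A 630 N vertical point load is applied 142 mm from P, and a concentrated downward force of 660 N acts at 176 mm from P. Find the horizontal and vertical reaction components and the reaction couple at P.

ΣF_x = 0: P_x = 0.
ΣF_y = 0: P_y − 630 − 660 = 0 → P_y = 1290 N.
ΣM about P: M_P − 630·142 − 660·176 = 0 → M_P = 205600 N·mm.

P_x = 0, P_y = 1290 N, M_P = 205600 N·mm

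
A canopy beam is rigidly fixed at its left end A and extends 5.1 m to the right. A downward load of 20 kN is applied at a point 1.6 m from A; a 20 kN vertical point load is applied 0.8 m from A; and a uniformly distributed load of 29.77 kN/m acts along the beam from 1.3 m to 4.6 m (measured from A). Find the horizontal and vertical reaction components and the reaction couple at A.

Resultant of the distributed load: 29.77 × 3.3 = 98.241 kN at 2.95 m from A.
ΣF_x = 0: A_x = 0.
ΣF_y = 0: A_y − 20 − 20 − 29.77·3.3 = 0 → A_y = 138.2 kN.
ΣM about A: M_A − 20·1.6 − 20·0.8 − (29.77·3.3)·2.95 = 0 → M_A = 337.8 kN·m.

A_x = 0, A_y = 138.2 kN, M_A = 337.8 kN·m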